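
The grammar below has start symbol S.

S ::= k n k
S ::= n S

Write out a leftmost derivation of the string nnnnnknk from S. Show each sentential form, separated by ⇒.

S⇒nS⇒nnS⇒nnnS⇒nnnnS⇒nnnnnS⇒nnnnnknk

S ⇒ nS   [S ::= n S]
nS ⇒ nnS   [S ::= n S]
nnS ⇒ nnnS   [S ::= n S]
nnnS ⇒ nnnnS   [S ::= n S]
nnnnS ⇒ nnnnnS   [S ::= n S]
nnnnnS ⇒ nnnnnknk   [S ::= k n k]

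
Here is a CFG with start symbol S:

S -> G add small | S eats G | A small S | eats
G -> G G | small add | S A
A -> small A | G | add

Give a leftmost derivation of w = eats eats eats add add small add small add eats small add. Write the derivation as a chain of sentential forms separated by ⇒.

S ⇒ S eats G ⇒ S eats G eats G ⇒ eats eats G eats G ⇒ eats eats G G eats G ⇒ eats eats S A G eats G ⇒ eats eats G add small A G eats G ⇒ eats eats S A add small A G eats G ⇒ eats eats eats A add small A G eats G ⇒ eats eats eats add add small A G eats G ⇒ eats eats eats add add small add G eats G ⇒ eats eats eats add add small add small add eats G ⇒ eats eats eats add add small add small add eats small add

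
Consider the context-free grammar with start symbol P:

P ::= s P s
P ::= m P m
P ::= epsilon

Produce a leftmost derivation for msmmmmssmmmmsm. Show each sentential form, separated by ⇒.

P ⇒ mPm ⇒ msPsm ⇒ msmPmsm ⇒ msmmPmmsm ⇒ msmmmPmmmsm ⇒ msmmmmPmmmmsm ⇒ msmmmmsPsmmmmsm ⇒ msmmmmssmmmmsm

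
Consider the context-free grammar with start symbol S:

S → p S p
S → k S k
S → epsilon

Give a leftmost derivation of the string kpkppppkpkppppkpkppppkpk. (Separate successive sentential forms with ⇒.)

S⇒kSk⇒kpSpk⇒kpkSkpk⇒kpkpSpkpk⇒kpkppSppkpk⇒kpkpppSpppkpk⇒kpkppppSppppkpk⇒kpkppppkSkppppkpk⇒kpkppppkpSpkppppkpk⇒kpkppppkpkSkpkppppkpk⇒kpkppppkpkpSpkpkppppkpk⇒kpkppppkpkppSppkpkppppkpk⇒kpkppppkpkppppkpkppppkpk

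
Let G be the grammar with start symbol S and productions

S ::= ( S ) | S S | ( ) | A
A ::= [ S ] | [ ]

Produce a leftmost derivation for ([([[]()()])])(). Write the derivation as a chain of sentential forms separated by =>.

S => SS   [S ::= S S]
SS => (S)S   [S ::= ( S )]
(S)S => (A)S   [S ::= A]
(A)S => ([S])S   [A ::= [ S ]]
([S])S => ([(S)])S   [S ::= ( S )]
([(S)])S => ([(A)])S   [S ::= A]
([(A)])S => ([([S])])S   [A ::= [ S ]]
([([S])])S => ([([SS])])S   [S ::= S S]
([([SS])])S => ([([AS])])S   [S ::= A]
([([AS])])S => ([([[]S])])S   [A ::= [ ]]
([([[]S])])S => ([([[]SS])])S   [S ::= S S]
([([[]SS])])S => ([([[]()S])])S   [S ::= ( )]
([([[]()S])])S => ([([[]()()])])S   [S ::= ( )]
([([[]()()])])S => ([([[]()()])])()   [S ::= ( )]

S => SS => (S)S => (A)S => ([S])S => ([(S)])S => ([(A)])S => ([([S])])S => ([([SS])])S => ([([AS])])S => ([([[]S])])S => ([([[]SS])])S => ([([[]()S])])S => ([([[]()()])])S => ([([[]()()])])()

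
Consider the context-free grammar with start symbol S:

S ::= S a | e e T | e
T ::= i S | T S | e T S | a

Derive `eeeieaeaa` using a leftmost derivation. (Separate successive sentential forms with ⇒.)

S ⇒ Sa ⇒ eeTa ⇒ eeeTSa ⇒ eeeiSSa ⇒ eeeiSaSa ⇒ eeeieaSa ⇒ eeeieaSaa ⇒ eeeieaeaa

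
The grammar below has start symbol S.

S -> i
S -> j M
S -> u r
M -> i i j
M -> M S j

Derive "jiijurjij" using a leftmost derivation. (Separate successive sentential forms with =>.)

S => jM => jMSj => jMSjSj => jiijSjSj => jiijurjSj => jiijurjij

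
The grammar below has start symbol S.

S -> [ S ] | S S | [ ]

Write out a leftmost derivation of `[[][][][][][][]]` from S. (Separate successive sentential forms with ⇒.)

S⇒[S]⇒[SS]⇒[SSS]⇒[[]SS]⇒[[]SSS]⇒[[]SSSS]⇒[[]SSSSS]⇒[[]SSSSSS]⇒[[][]SSSSS]⇒[[][][]SSSS]⇒[[][][][]SSS]⇒[[][][][][]SS]⇒[[][][][][][]S]⇒[[][][][][][][]]

S ⇒ [S]   [S -> [ S ]]
[S] ⇒ [SS]   [S -> S S]
[SS] ⇒ [SSS]   [S -> S S]
[SSS] ⇒ [[]SS]   [S -> [ ]]
[[]SS] ⇒ [[]SSS]   [S -> S S]
[[]SSS] ⇒ [[]SSSS]   [S -> S S]
[[]SSSS] ⇒ [[]SSSSS]   [S -> S S]
[[]SSSSS] ⇒ [[]SSSSSS]   [S -> S S]
[[]SSSSSS] ⇒ [[][]SSSSS]   [S -> [ ]]
[[][]SSSSS] ⇒ [[][][]SSSS]   [S -> [ ]]
[[][][]SSSS] ⇒ [[][][][]SSS]   [S -> [ ]]
[[][][][]SSS] ⇒ [[][][][][]SS]   [S -> [ ]]
[[][][][][]SS] ⇒ [[][][][][][]S]   [S -> [ ]]
[[][][][][][]S] ⇒ [[][][][][][][]]   [S -> [ ]]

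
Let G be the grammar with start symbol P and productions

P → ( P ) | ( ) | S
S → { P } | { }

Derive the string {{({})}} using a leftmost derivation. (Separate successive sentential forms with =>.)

P => S => {P} => {S} => {{P}} => {{(P)}} => {{(S)}} => {{({})}}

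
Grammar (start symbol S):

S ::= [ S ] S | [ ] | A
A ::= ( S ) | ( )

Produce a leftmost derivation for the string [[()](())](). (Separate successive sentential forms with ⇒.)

S⇒[S]S⇒[[S]S]S⇒[[A]S]S⇒[[()]S]S⇒[[()]A]S⇒[[()](S)]S⇒[[()](A)]S⇒[[()](())]S⇒[[()](())]A⇒[[()](())]()

S ⇒ [S]S   [S ::= [ S ] S]
[S]S ⇒ [[S]S]S   [S ::= [ S ] S]
[[S]S]S ⇒ [[A]S]S   [S ::= A]
[[A]S]S ⇒ [[()]S]S   [A ::= ( )]
[[()]S]S ⇒ [[()]A]S   [S ::= A]
[[()]A]S ⇒ [[()](S)]S   [A ::= ( S )]
[[()](S)]S ⇒ [[()](A)]S   [S ::= A]
[[()](A)]S ⇒ [[()](())]S   [A ::= ( )]
[[()](())]S ⇒ [[()](())]A   [S ::= A]
[[()](())]A ⇒ [[()](())]()   [A ::= ( )]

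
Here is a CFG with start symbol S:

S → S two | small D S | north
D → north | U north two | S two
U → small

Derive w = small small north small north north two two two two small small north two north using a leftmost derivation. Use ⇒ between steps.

S ⇒ small D S   [S → small D S]
small D S ⇒ small S two S   [D → S two]
small S two S ⇒ small S two two S   [S → S two]
small S two two S ⇒ small small D S two two S   [S → small D S]
small small D S two two S ⇒ small small north S two two S   [D → north]
small small north S two two S ⇒ small small north S two two two S   [S → S two]
small small north S two two two S ⇒ small small north small D S two two two S   [S → small D S]
small small north small D S two two two S ⇒ small small north small north S two two two S   [D → north]
small small north small north S two two two S ⇒ small small north small north S two two two two S   [S → S two]
small small north small north S two two two two S ⇒ small small north small north north two two two two S   [S → north]
small small north small north north two two two two S ⇒ small small north small north north two two two two small D S   [S → small D S]
small small north small north north two two two two small D S ⇒ small small north small north north two two two two small U north two S   [D → U north two]
small small north small north north two two two two small U north two S ⇒ small small north small north north two two two two small small north two S   [U → small]
small small north small north north two two two two small small north two S ⇒ small small north small north north two two two two small small north two north   [S → north]

S ⇒ small D S ⇒ small S two S ⇒ small S two two S ⇒ small small D S two two S ⇒ small small north S two two S ⇒ small small north S two two two S ⇒ small small north small D S two two two S ⇒ small small north small north S two two two S ⇒ small small north small north S two two two two S ⇒ small small north small north north two two two two S ⇒ small small north small north north two two two two small D S ⇒ small small north small north north two two two two small U north two S ⇒ small small north small north north two two two two small small north two S ⇒ small small north small north north two two two two small small north two north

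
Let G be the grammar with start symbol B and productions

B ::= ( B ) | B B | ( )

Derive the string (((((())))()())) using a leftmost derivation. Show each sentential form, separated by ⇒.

B ⇒ (B)   [B ::= ( B )]
(B) ⇒ ((B))   [B ::= ( B )]
((B)) ⇒ ((BB))   [B ::= B B]
((BB)) ⇒ ((BBB))   [B ::= B B]
((BBB)) ⇒ (((B)BB))   [B ::= ( B )]
(((B)BB)) ⇒ ((((B))BB))   [B ::= ( B )]
((((B))BB)) ⇒ (((((B)))BB))   [B ::= ( B )]
(((((B)))BB)) ⇒ (((((())))BB))   [B ::= ( )]
(((((())))BB)) ⇒ (((((())))()B))   [B ::= ( )]
(((((())))()B)) ⇒ (((((())))()()))   [B ::= ( )]

B ⇒ (B) ⇒ ((B)) ⇒ ((BB)) ⇒ ((BBB)) ⇒ (((B)BB)) ⇒ ((((B))BB)) ⇒ (((((B)))BB)) ⇒ (((((())))BB)) ⇒ (((((())))()B)) ⇒ (((((())))()()))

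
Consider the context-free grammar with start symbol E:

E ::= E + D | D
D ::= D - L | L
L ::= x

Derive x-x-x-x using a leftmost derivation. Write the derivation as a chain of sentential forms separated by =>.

E => D => D-L => D-L-L => D-L-L-L => L-L-L-L => x-L-L-L => x-x-L-L => x-x-x-L => x-x-x-x

E => D   [E ::= D]
D => D-L   [D ::= D - L]
D-L => D-L-L   [D ::= D - L]
D-L-L => D-L-L-L   [D ::= D - L]
D-L-L-L => L-L-L-L   [D ::= L]
L-L-L-L => x-L-L-L   [L ::= x]
x-L-L-L => x-x-L-L   [L ::= x]
x-x-L-L => x-x-x-L   [L ::= x]
x-x-x-L => x-x-x-x   [L ::= x]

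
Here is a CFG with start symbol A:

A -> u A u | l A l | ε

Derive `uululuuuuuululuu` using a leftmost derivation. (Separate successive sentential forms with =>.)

A => uAu => uuAuu => uulAluu => uuluAuluu => uululAluluu => uululuAululuu => uululuuAuululuu => uululuuuAuuululuu => uululuuuuuululuu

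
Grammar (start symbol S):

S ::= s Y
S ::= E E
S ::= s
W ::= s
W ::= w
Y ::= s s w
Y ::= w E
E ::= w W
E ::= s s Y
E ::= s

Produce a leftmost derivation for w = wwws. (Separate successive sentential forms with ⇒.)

S ⇒ EE   [S ::= E E]
EE ⇒ wWE   [E ::= w W]
wWE ⇒ wwE   [W ::= w]
wwE ⇒ wwwW   [E ::= w W]
wwwW ⇒ wwws   [W ::= s]

S ⇒ EE ⇒ wWE ⇒ wwE ⇒ wwwW ⇒ wwws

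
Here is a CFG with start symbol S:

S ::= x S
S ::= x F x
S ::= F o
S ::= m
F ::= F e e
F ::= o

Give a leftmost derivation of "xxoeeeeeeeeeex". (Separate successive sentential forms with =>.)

S => xS => xxFx => xxFeex => xxFeeeex => xxFeeeeeex => xxFeeeeeeeex => xxFeeeeeeeeeex => xxoeeeeeeeeeex

S => xS   [S ::= x S]
xS => xxFx   [S ::= x F x]
xxFx => xxFeex   [F ::= F e e]
xxFeex => xxFeeeex   [F ::= F e e]
xxFeeeex => xxFeeeeeex   [F ::= F e e]
xxFeeeeeex => xxFeeeeeeeex   [F ::= F e e]
xxFeeeeeeeex => xxFeeeeeeeeeex   [F ::= F e e]
xxFeeeeeeeeeex => xxoeeeeeeeeeex   [F ::= o]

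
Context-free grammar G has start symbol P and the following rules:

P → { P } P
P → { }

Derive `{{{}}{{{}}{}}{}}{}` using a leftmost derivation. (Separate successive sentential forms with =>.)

P => {P}P => {{P}P}P => {{{}}P}P => {{{}}{P}P}P => {{{}}{{P}P}P}P => {{{}}{{{}}P}P}P => {{{}}{{{}}{}}P}P => {{{}}{{{}}{}}{}}P => {{{}}{{{}}{}}{}}{}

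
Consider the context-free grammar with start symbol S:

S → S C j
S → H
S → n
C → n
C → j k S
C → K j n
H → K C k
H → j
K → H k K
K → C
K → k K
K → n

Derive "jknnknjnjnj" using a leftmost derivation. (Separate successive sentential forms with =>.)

S=>SCj=>SCjCj=>SCjCjCj=>HCjCjCj=>KCkCjCjCj=>HkKCkCjCjCj=>jkKCkCjCjCj=>jknCkCjCjCj=>jknnkCjCjCj=>jknnknjCjCj=>jknnknjnjCj=>jknnknjnjnj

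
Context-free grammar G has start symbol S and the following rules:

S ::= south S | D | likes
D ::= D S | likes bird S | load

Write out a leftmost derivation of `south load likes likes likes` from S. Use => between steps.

S => south S => south D => south D S => south D S S => south D S S S => south load S S S => south load likes S S => south load likes likes S => south load likes likes likes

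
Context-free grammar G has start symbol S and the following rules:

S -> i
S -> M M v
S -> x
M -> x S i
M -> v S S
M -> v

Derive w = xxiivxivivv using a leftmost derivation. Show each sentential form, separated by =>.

S => MMv => xSiMv => xMMviMv => xxSiMviMv => xxiiMviMv => xxiivSSviMv => xxiivxSviMv => xxiivxiviMv => xxiivxivivv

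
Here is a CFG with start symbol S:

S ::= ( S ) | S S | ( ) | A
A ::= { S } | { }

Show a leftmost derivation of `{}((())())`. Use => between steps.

S => SS => AS => {}S => {}(S) => {}(SS) => {}((S)S) => {}((())S) => {}((())())

S => SS   [S ::= S S]
SS => AS   [S ::= A]
AS => {}S   [A ::= { }]
{}S => {}(S)   [S ::= ( S )]
{}(S) => {}(SS)   [S ::= S S]
{}(SS) => {}((S)S)   [S ::= ( S )]
{}((S)S) => {}((())S)   [S ::= ( )]
{}((())S) => {}((())())   [S ::= ( )]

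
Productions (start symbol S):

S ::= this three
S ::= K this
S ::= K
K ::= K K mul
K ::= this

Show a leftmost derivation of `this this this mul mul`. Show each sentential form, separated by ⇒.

S ⇒ K   [S ::= K]
K ⇒ K K mul   [K ::= K K mul]
K K mul ⇒ this K mul   [K ::= this]
this K mul ⇒ this K K mul mul   [K ::= K K mul]
this K K mul mul ⇒ this this K mul mul   [K ::= this]
this this K mul mul ⇒ this this this mul mul   [K ::= this]

S ⇒ K ⇒ K K mul ⇒ this K mul ⇒ this K K mul mul ⇒ this this K mul mul ⇒ this this this mul mul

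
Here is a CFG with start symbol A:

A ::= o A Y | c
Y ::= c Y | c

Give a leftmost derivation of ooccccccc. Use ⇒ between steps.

A ⇒ oAY ⇒ ooAYY ⇒ oocYY ⇒ ooccYY ⇒ oocccYY ⇒ ooccccYY ⇒ oocccccY ⇒ ooccccccY ⇒ ooccccccc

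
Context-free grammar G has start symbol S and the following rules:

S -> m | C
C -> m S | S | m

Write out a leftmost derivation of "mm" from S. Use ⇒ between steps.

S ⇒ C ⇒ mS ⇒ mm

S ⇒ C   [S -> C]
C ⇒ mS   [C -> m S]
mS ⇒ mm   [S -> m]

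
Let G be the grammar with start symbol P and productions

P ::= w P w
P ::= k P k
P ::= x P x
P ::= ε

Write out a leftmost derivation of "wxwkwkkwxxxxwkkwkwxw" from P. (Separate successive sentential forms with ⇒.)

P ⇒ wPw   [P ::= w P w]
wPw ⇒ wxPxw   [P ::= x P x]
wxPxw ⇒ wxwPwxw   [P ::= w P w]
wxwPwxw ⇒ wxwkPkwxw   [P ::= k P k]
wxwkPkwxw ⇒ wxwkwPwkwxw   [P ::= w P w]
wxwkwPwkwxw ⇒ wxwkwkPkwkwxw   [P ::= k P k]
wxwkwkPkwkwxw ⇒ wxwkwkkPkkwkwxw   [P ::= k P k]
wxwkwkkPkkwkwxw ⇒ wxwkwkkwPwkkwkwxw   [P ::= w P w]
wxwkwkkwPwkkwkwxw ⇒ wxwkwkkwxPxwkkwkwxw   [P ::= x P x]
wxwkwkkwxPxwkkwkwxw ⇒ wxwkwkkwxxPxxwkkwkwxw   [P ::= x P x]
wxwkwkkwxxPxxwkkwkwxw ⇒ wxwkwkkwxxxxwkkwkwxw   [P ::= ε]

P⇒wPw⇒wxPxw⇒wxwPwxw⇒wxwkPkwxw⇒wxwkwPwkwxw⇒wxwkwkPkwkwxw⇒wxwkwkkPkkwkwxw⇒wxwkwkkwPwkkwkwxw⇒wxwkwkkwxPxwkkwkwxw⇒wxwkwkkwxxPxxwkkwkwxw⇒wxwkwkkwxxxxwkkwkwxw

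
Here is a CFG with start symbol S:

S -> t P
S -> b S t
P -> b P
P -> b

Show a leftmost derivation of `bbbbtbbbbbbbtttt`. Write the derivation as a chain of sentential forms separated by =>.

S => bSt   [S -> b S t]
bSt => bbStt   [S -> b S t]
bbStt => bbbSttt   [S -> b S t]
bbbSttt => bbbbStttt   [S -> b S t]
bbbbStttt => bbbbtPtttt   [S -> t P]
bbbbtPtttt => bbbbtbPtttt   [P -> b P]
bbbbtbPtttt => bbbbtbbPtttt   [P -> b P]
bbbbtbbPtttt => bbbbtbbbPtttt   [P -> b P]
bbbbtbbbPtttt => bbbbtbbbbPtttt   [P -> b P]
bbbbtbbbbPtttt => bbbbtbbbbbPtttt   [P -> b P]
bbbbtbbbbbPtttt => bbbbtbbbbbbPtttt   [P -> b P]
bbbbtbbbbbbPtttt => bbbbtbbbbbbbtttt   [P -> b]

S => bSt => bbStt => bbbSttt => bbbbStttt => bbbbtPtttt => bbbbtbPtttt => bbbbtbbPtttt => bbbbtbbbPtttt => bbbbtbbbbPtttt => bbbbtbbbbbPtttt => bbbbtbbbbbbPtttt => bbbbtbbbbbbbtttt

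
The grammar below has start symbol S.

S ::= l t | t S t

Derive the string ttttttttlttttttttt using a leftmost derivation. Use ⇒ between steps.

S ⇒ tSt   [S ::= t S t]
tSt ⇒ ttStt   [S ::= t S t]
ttStt ⇒ tttSttt   [S ::= t S t]
tttSttt ⇒ ttttStttt   [S ::= t S t]
ttttStttt ⇒ tttttSttttt   [S ::= t S t]
tttttSttttt ⇒ ttttttStttttt   [S ::= t S t]
ttttttStttttt ⇒ tttttttSttttttt   [S ::= t S t]
tttttttSttttttt ⇒ ttttttttStttttttt   [S ::= t S t]
ttttttttStttttttt ⇒ ttttttttlttttttttt   [S ::= l t]

S⇒tSt⇒ttStt⇒tttSttt⇒ttttStttt⇒tttttSttttt⇒ttttttStttttt⇒tttttttSttttttt⇒ttttttttStttttttt⇒ttttttttlttttttttt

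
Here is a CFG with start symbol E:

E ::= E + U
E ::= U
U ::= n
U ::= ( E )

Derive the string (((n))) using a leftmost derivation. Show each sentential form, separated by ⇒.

E ⇒ U   [E ::= U]
U ⇒ (E)   [U ::= ( E )]
(E) ⇒ (U)   [E ::= U]
(U) ⇒ ((E))   [U ::= ( E )]
((E)) ⇒ ((U))   [E ::= U]
((U)) ⇒ (((E)))   [U ::= ( E )]
(((E))) ⇒ (((U)))   [E ::= U]
(((U))) ⇒ (((n)))   [U ::= n]

E ⇒ U ⇒ (E) ⇒ (U) ⇒ ((E)) ⇒ ((U)) ⇒ (((E))) ⇒ (((U))) ⇒ (((n)))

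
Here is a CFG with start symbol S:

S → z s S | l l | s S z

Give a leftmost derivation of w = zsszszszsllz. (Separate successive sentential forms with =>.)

S=>zsS=>zssSz=>zsszsSz=>zsszszsSz=>zsszszszsSz=>zsszszszsllz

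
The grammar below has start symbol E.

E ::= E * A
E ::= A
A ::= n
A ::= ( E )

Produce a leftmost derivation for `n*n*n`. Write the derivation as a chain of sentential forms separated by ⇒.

E ⇒ E*A   [E ::= E * A]
E*A ⇒ E*A*A   [E ::= E * A]
E*A*A ⇒ A*A*A   [E ::= A]
A*A*A ⇒ n*A*A   [A ::= n]
n*A*A ⇒ n*n*A   [A ::= n]
n*n*A ⇒ n*n*n   [A ::= n]

E ⇒ E*A ⇒ E*A*A ⇒ A*A*A ⇒ n*A*A ⇒ n*n*A ⇒ n*n*n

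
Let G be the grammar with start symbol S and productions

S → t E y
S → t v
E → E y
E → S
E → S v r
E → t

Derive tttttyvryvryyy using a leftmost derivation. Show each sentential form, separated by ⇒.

S ⇒ tEy ⇒ tEyy ⇒ tSyy ⇒ ttEyyy ⇒ ttSvryyy ⇒ tttEyvryyy ⇒ tttSvryvryyy ⇒ ttttEyvryvryyy ⇒ tttttyvryvryyy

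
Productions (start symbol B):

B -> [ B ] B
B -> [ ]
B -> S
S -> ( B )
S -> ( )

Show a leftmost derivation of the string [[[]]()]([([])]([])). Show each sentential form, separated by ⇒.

B ⇒ [B]B   [B -> [ B ] B]
[B]B ⇒ [[B]B]B   [B -> [ B ] B]
[[B]B]B ⇒ [[[]]B]B   [B -> [ ]]
[[[]]B]B ⇒ [[[]]S]B   [B -> S]
[[[]]S]B ⇒ [[[]]()]B   [S -> ( )]
[[[]]()]B ⇒ [[[]]()]S   [B -> S]
[[[]]()]S ⇒ [[[]]()](B)   [S -> ( B )]
[[[]]()](B) ⇒ [[[]]()]([B]B)   [B -> [ B ] B]
[[[]]()]([B]B) ⇒ [[[]]()]([S]B)   [B -> S]
[[[]]()]([S]B) ⇒ [[[]]()]([(B)]B)   [S -> ( B )]
[[[]]()]([(B)]B) ⇒ [[[]]()]([([])]B)   [B -> [ ]]
[[[]]()]([([])]B) ⇒ [[[]]()]([([])]S)   [B -> S]
[[[]]()]([([])]S) ⇒ [[[]]()]([([])](B))   [S -> ( B )]
[[[]]()]([([])](B)) ⇒ [[[]]()]([([])]([]))   [B -> [ ]]

B ⇒ [B]B ⇒ [[B]B]B ⇒ [[[]]B]B ⇒ [[[]]S]B ⇒ [[[]]()]B ⇒ [[[]]()]S ⇒ [[[]]()](B) ⇒ [[[]]()]([B]B) ⇒ [[[]]()]([S]B) ⇒ [[[]]()]([(B)]B) ⇒ [[[]]()]([([])]B) ⇒ [[[]]()]([([])]S) ⇒ [[[]]()]([([])](B)) ⇒ [[[]]()]([([])]([]))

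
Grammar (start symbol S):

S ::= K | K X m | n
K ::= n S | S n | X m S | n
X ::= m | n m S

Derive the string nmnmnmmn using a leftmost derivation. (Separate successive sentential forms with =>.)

S => K   [S ::= K]
K => Sn   [K ::= S n]
Sn => KXmn   [S ::= K X m]
KXmn => XmSXmn   [K ::= X m S]
XmSXmn => nmSmSXmn   [X ::= n m S]
nmSmSXmn => nmnmSXmn   [S ::= n]
nmnmSXmn => nmnmnXmn   [S ::= n]
nmnmnXmn => nmnmnmmn   [X ::= m]

S => K => Sn => KXmn => XmSXmn => nmSmSXmn => nmnmSXmn => nmnmnXmn => nmnmnmmn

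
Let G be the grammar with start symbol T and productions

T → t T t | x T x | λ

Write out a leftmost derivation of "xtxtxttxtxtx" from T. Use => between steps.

T => xTx   [T → x T x]
xTx => xtTtx   [T → t T t]
xtTtx => xtxTxtx   [T → x T x]
xtxTxtx => xtxtTtxtx   [T → t T t]
xtxtTtxtx => xtxtxTxtxtx   [T → x T x]
xtxtxTxtxtx => xtxtxtTtxtxtx   [T → t T t]
xtxtxtTtxtxtx => xtxtxttxtxtx   [T → λ]

T => xTx => xtTtx => xtxTxtx => xtxtTtxtx => xtxtxTxtxtx => xtxtxtTtxtxtx => xtxtxttxtxtx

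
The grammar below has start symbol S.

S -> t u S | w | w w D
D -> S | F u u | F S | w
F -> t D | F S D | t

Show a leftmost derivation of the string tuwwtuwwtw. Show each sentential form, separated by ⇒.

S ⇒ tuS ⇒ tuwwD ⇒ tuwwS ⇒ tuwwtuS ⇒ tuwwtuwwD ⇒ tuwwtuwwFS ⇒ tuwwtuwwtS ⇒ tuwwtuwwtw

S ⇒ tuS   [S -> t u S]
tuS ⇒ tuwwD   [S -> w w D]
tuwwD ⇒ tuwwS   [D -> S]
tuwwS ⇒ tuwwtuS   [S -> t u S]
tuwwtuS ⇒ tuwwtuwwD   [S -> w w D]
tuwwtuwwD ⇒ tuwwtuwwFS   [D -> F S]
tuwwtuwwFS ⇒ tuwwtuwwtS   [F -> t]
tuwwtuwwtS ⇒ tuwwtuwwtw   [S -> w]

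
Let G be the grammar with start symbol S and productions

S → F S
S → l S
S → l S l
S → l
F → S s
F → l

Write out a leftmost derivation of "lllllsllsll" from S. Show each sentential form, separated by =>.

S => FS   [S → F S]
FS => SsS   [F → S s]
SsS => lSsS   [S → l S]
lSsS => llSsS   [S → l S]
llSsS => lllSlsS   [S → l S l]
lllSlsS => lllFSlsS   [S → F S]
lllFSlsS => lllSsSlsS   [F → S s]
lllSsSlsS => llllSsSlsS   [S → l S]
llllSsSlsS => lllllsSlsS   [S → l]
lllllsSlsS => lllllsllsS   [S → l]
lllllsllsS => lllllsllslS   [S → l S]
lllllsllslS => lllllsllsll   [S → l]

S => FS => SsS => lSsS => llSsS => lllSlsS => lllFSlsS => lllSsSlsS => llllSsSlsS => lllllsSlsS => lllllsllsS => lllllsllslS => lllllsllsll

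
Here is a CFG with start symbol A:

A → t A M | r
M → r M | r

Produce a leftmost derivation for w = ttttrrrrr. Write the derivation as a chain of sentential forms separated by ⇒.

A ⇒ tAM ⇒ ttAMM ⇒ tttAMMM ⇒ ttttAMMMM ⇒ ttttrMMMM ⇒ ttttrrMMM ⇒ ttttrrrMM ⇒ ttttrrrrM ⇒ ttttrrrrr

A ⇒ tAM   [A → t A M]
tAM ⇒ ttAMM   [A → t A M]
ttAMM ⇒ tttAMMM   [A → t A M]
tttAMMM ⇒ ttttAMMMM   [A → t A M]
ttttAMMMM ⇒ ttttrMMMM   [A → r]
ttttrMMMM ⇒ ttttrrMMM   [M → r]
ttttrrMMM ⇒ ttttrrrMM   [M → r]
ttttrrrMM ⇒ ttttrrrrM   [M → r]
ttttrrrrM ⇒ ttttrrrrr   [M → r]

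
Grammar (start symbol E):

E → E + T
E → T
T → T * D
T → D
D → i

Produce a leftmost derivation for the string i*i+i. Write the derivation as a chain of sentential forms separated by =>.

E => E+T   [E → E + T]
E+T => T+T   [E → T]
T+T => T*D+T   [T → T * D]
T*D+T => D*D+T   [T → D]
D*D+T => i*D+T   [D → i]
i*D+T => i*i+T   [D → i]
i*i+T => i*i+D   [T → D]
i*i+D => i*i+i   [D → i]

E=>E+T=>T+T=>T*D+T=>D*D+T=>i*D+T=>i*i+T=>i*i+D=>i*i+i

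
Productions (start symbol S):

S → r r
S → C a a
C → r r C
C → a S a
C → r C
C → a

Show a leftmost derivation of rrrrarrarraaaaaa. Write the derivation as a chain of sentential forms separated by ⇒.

S ⇒ Caa ⇒ rrCaa ⇒ rrrrCaa ⇒ rrrraSaaa ⇒ rrrraCaaaaa ⇒ rrrrarrCaaaaa ⇒ rrrrarraSaaaaaa ⇒ rrrrarrarraaaaaa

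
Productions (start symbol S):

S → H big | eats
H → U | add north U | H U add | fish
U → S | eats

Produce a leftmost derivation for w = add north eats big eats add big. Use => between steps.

S => H big   [S → H big]
H big => H U add big   [H → H U add]
H U add big => add north U U add big   [H → add north U]
add north U U add big => add north S U add big   [U → S]
add north S U add big => add north H big U add big   [S → H big]
add north H big U add big => add north U big U add big   [H → U]
add north U big U add big => add north eats big U add big   [U → eats]
add north eats big U add big => add north eats big eats add big   [U → eats]

S => H big => H U add big => add north U U add big => add north S U add big => add north H big U add big => add north U big U add big => add north eats big U add big => add north eats big eats add big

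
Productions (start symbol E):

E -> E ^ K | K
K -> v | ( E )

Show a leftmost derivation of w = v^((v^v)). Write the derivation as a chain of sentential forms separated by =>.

E => E^K => K^K => v^K => v^(E) => v^(K) => v^((E)) => v^((E^K)) => v^((K^K)) => v^((v^K)) => v^((v^v))

E => E^K   [E -> E ^ K]
E^K => K^K   [E -> K]
K^K => v^K   [K -> v]
v^K => v^(E)   [K -> ( E )]
v^(E) => v^(K)   [E -> K]
v^(K) => v^((E))   [K -> ( E )]
v^((E)) => v^((E^K))   [E -> E ^ K]
v^((E^K)) => v^((K^K))   [E -> K]
v^((K^K)) => v^((v^K))   [K -> v]
v^((v^K)) => v^((v^v))   [K -> v]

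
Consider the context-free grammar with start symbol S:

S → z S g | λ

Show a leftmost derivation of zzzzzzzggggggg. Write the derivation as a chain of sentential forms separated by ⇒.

S ⇒ zSg ⇒ zzSgg ⇒ zzzSggg ⇒ zzzzSgggg ⇒ zzzzzSggggg ⇒ zzzzzzSgggggg ⇒ zzzzzzzSggggggg ⇒ zzzzzzzggggggg

S ⇒ zSg   [S → z S g]
zSg ⇒ zzSgg   [S → z S g]
zzSgg ⇒ zzzSggg   [S → z S g]
zzzSggg ⇒ zzzzSgggg   [S → z S g]
zzzzSgggg ⇒ zzzzzSggggg   [S → z S g]
zzzzzSggggg ⇒ zzzzzzSgggggg   [S → z S g]
zzzzzzSgggggg ⇒ zzzzzzzSggggggg   [S → z S g]
zzzzzzzSggggggg ⇒ zzzzzzzggggggg   [S → λ]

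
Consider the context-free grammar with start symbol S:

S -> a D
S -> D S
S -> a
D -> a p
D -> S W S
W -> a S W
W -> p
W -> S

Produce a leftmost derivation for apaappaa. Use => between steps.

S => DS   [S -> D S]
DS => SWSS   [D -> S W S]
SWSS => DSWSS   [S -> D S]
DSWSS => apSWSS   [D -> a p]
apSWSS => apaDWSS   [S -> a D]
apaDWSS => apaapWSS   [D -> a p]
apaapWSS => apaappSS   [W -> p]
apaappSS => apaappaS   [S -> a]
apaappaS => apaappaa   [S -> a]

S => DS => SWSS => DSWSS => apSWSS => apaDWSS => apaapWSS => apaappSS => apaappaS => apaappaa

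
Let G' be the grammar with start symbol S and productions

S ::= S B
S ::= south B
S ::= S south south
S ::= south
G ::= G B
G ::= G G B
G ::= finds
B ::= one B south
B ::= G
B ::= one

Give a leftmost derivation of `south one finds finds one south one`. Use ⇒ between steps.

S ⇒ S B ⇒ south B B ⇒ south one B south B ⇒ south one G south B ⇒ south one G G B south B ⇒ south one finds G B south B ⇒ south one finds finds B south B ⇒ south one finds finds one south B ⇒ south one finds finds one south one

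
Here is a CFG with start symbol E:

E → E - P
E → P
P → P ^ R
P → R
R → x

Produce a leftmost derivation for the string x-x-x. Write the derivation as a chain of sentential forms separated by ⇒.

E ⇒ E-P   [E → E - P]
E-P ⇒ E-P-P   [E → E - P]
E-P-P ⇒ P-P-P   [E → P]
P-P-P ⇒ R-P-P   [P → R]
R-P-P ⇒ x-P-P   [R → x]
x-P-P ⇒ x-R-P   [P → R]
x-R-P ⇒ x-x-P   [R → x]
x-x-P ⇒ x-x-R   [P → R]
x-x-R ⇒ x-x-x   [R → x]

E⇒E-P⇒E-P-P⇒P-P-P⇒R-P-P⇒x-P-P⇒x-R-P⇒x-x-P⇒x-x-R⇒x-x-x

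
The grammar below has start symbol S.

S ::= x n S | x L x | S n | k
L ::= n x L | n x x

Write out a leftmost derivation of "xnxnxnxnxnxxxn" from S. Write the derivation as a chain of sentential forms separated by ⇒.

S⇒xnS⇒xnSn⇒xnxLxn⇒xnxnxLxn⇒xnxnxnxLxn⇒xnxnxnxnxLxn⇒xnxnxnxnxnxxxn

S ⇒ xnS   [S ::= x n S]
xnS ⇒ xnSn   [S ::= S n]
xnSn ⇒ xnxLxn   [S ::= x L x]
xnxLxn ⇒ xnxnxLxn   [L ::= n x L]
xnxnxLxn ⇒ xnxnxnxLxn   [L ::= n x L]
xnxnxnxLxn ⇒ xnxnxnxnxLxn   [L ::= n x L]
xnxnxnxnxLxn ⇒ xnxnxnxnxnxxxn   [L ::= n x x]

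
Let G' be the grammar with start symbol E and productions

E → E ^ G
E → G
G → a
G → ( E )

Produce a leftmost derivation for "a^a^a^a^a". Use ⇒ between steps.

E ⇒ E^G   [E → E ^ G]
E^G ⇒ E^G^G   [E → E ^ G]
E^G^G ⇒ E^G^G^G   [E → E ^ G]
E^G^G^G ⇒ E^G^G^G^G   [E → E ^ G]
E^G^G^G^G ⇒ G^G^G^G^G   [E → G]
G^G^G^G^G ⇒ a^G^G^G^G   [G → a]
a^G^G^G^G ⇒ a^a^G^G^G   [G → a]
a^a^G^G^G ⇒ a^a^a^G^G   [G → a]
a^a^a^G^G ⇒ a^a^a^a^G   [G → a]
a^a^a^a^G ⇒ a^a^a^a^a   [G → a]

E⇒E^G⇒E^G^G⇒E^G^G^G⇒E^G^G^G^G⇒G^G^G^G^G⇒a^G^G^G^G⇒a^a^G^G^G⇒a^a^a^G^G⇒a^a^a^a^G⇒a^a^a^a^a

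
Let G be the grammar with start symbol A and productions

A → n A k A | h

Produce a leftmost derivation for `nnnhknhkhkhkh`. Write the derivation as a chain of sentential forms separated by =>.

A => nAkA => nnAkAkA => nnnAkAkAkA => nnnhkAkAkA => nnnhknAkAkAkA => nnnhknhkAkAkA => nnnhknhkhkAkA => nnnhknhkhkhkA => nnnhknhkhkhkh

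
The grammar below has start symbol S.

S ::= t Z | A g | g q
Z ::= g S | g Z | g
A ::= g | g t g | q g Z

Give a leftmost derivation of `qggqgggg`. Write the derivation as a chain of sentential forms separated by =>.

S => Ag => qgZg => qggSg => qggAgg => qggqgZgg => qggqgggg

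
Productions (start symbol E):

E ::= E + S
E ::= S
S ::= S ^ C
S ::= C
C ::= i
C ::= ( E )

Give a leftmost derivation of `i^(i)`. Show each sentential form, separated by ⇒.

E ⇒ S   [E ::= S]
S ⇒ S^C   [S ::= S ^ C]
S^C ⇒ C^C   [S ::= C]
C^C ⇒ i^C   [C ::= i]
i^C ⇒ i^(E)   [C ::= ( E )]
i^(E) ⇒ i^(S)   [E ::= S]
i^(S) ⇒ i^(C)   [S ::= C]
i^(C) ⇒ i^(i)   [C ::= i]

E⇒S⇒S^C⇒C^C⇒i^C⇒i^(E)⇒i^(S)⇒i^(C)⇒i^(i)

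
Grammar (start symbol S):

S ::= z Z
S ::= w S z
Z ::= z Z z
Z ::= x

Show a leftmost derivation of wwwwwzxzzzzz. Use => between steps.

S => wSz   [S ::= w S z]
wSz => wwSzz   [S ::= w S z]
wwSzz => wwwSzzz   [S ::= w S z]
wwwSzzz => wwwwSzzzz   [S ::= w S z]
wwwwSzzzz => wwwwwSzzzzz   [S ::= w S z]
wwwwwSzzzzz => wwwwwzZzzzzz   [S ::= z Z]
wwwwwzZzzzzz => wwwwwzxzzzzz   [Z ::= x]

S=>wSz=>wwSzz=>wwwSzzz=>wwwwSzzzz=>wwwwwSzzzzz=>wwwwwzZzzzzz=>wwwwwzxzzzzz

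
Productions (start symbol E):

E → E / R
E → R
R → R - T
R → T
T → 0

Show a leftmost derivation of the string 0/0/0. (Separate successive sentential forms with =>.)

E => E/R => E/R/R => R/R/R => T/R/R => 0/R/R => 0/T/R => 0/0/R => 0/0/T => 0/0/0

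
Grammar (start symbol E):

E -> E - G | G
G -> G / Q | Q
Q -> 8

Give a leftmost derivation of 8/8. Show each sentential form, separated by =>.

E => G => G/Q => Q/Q => 8/Q => 8/8

E => G   [E -> G]
G => G/Q   [G -> G / Q]
G/Q => Q/Q   [G -> Q]
Q/Q => 8/Q   [Q -> 8]
8/Q => 8/8   [Q -> 8]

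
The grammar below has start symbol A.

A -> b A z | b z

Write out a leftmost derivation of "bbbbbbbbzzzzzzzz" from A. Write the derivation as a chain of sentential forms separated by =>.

A => bAz   [A -> b A z]
bAz => bbAzz   [A -> b A z]
bbAzz => bbbAzzz   [A -> b A z]
bbbAzzz => bbbbAzzzz   [A -> b A z]
bbbbAzzzz => bbbbbAzzzzz   [A -> b A z]
bbbbbAzzzzz => bbbbbbAzzzzzz   [A -> b A z]
bbbbbbAzzzzzz => bbbbbbbAzzzzzzz   [A -> b A z]
bbbbbbbAzzzzzzz => bbbbbbbbzzzzzzzz   [A -> b z]

A => bAz => bbAzz => bbbAzzz => bbbbAzzzz => bbbbbAzzzzz => bbbbbbAzzzzzz => bbbbbbbAzzzzzzz => bbbbbbbbzzzzzzzz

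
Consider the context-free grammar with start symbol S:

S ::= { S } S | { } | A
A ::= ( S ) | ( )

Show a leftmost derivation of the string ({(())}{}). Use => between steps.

S=>A=>(S)=>({S}S)=>({A}S)=>({(S)}S)=>({(A)}S)=>({(())}S)=>({(())}{})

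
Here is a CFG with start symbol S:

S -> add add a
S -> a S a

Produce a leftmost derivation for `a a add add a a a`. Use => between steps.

S => a S a => a a S a a => a a add add a a a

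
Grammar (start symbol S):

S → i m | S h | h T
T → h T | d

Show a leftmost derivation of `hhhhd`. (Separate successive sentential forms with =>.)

S=>hT=>hhT=>hhhT=>hhhhT=>hhhhd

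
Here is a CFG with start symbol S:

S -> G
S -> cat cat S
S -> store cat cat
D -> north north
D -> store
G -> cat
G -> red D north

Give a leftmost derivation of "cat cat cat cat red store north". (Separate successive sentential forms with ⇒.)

S ⇒ cat cat S ⇒ cat cat cat cat S ⇒ cat cat cat cat G ⇒ cat cat cat cat red D north ⇒ cat cat cat cat red store north

S ⇒ cat cat S   [S -> cat cat S]
cat cat S ⇒ cat cat cat cat S   [S -> cat cat S]
cat cat cat cat S ⇒ cat cat cat cat G   [S -> G]
cat cat cat cat G ⇒ cat cat cat cat red D north   [G -> red D north]
cat cat cat cat red D north ⇒ cat cat cat cat red store north   [D -> store]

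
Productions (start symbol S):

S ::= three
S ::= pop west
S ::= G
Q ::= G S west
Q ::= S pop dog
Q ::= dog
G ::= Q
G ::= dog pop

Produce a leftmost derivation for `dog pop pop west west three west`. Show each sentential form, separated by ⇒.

S ⇒ G ⇒ Q ⇒ G S west ⇒ Q S west ⇒ G S west S west ⇒ dog pop S west S west ⇒ dog pop pop west west S west ⇒ dog pop pop west west three west

S ⇒ G   [S ::= G]
G ⇒ Q   [G ::= Q]
Q ⇒ G S west   [Q ::= G S west]
G S west ⇒ Q S west   [G ::= Q]
Q S west ⇒ G S west S west   [Q ::= G S west]
G S west S west ⇒ dog pop S west S west   [G ::= dog pop]
dog pop S west S west ⇒ dog pop pop west west S west   [S ::= pop west]
dog pop pop west west S west ⇒ dog pop pop west west three west   [S ::= three]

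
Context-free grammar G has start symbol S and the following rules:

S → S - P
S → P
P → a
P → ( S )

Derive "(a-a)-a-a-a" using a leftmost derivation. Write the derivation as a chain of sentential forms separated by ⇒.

S ⇒ S-P   [S → S - P]
S-P ⇒ S-P-P   [S → S - P]
S-P-P ⇒ S-P-P-P   [S → S - P]
S-P-P-P ⇒ P-P-P-P   [S → P]
P-P-P-P ⇒ (S)-P-P-P   [P → ( S )]
(S)-P-P-P ⇒ (S-P)-P-P-P   [S → S - P]
(S-P)-P-P-P ⇒ (P-P)-P-P-P   [S → P]
(P-P)-P-P-P ⇒ (a-P)-P-P-P   [P → a]
(a-P)-P-P-P ⇒ (a-a)-P-P-P   [P → a]
(a-a)-P-P-P ⇒ (a-a)-a-P-P   [P → a]
(a-a)-a-P-P ⇒ (a-a)-a-a-P   [P → a]
(a-a)-a-a-P ⇒ (a-a)-a-a-a   [P → a]

S ⇒ S-P ⇒ S-P-P ⇒ S-P-P-P ⇒ P-P-P-P ⇒ (S)-P-P-P ⇒ (S-P)-P-P-P ⇒ (P-P)-P-P-P ⇒ (a-P)-P-P-P ⇒ (a-a)-P-P-P ⇒ (a-a)-a-P-P ⇒ (a-a)-a-a-P ⇒ (a-a)-a-a-a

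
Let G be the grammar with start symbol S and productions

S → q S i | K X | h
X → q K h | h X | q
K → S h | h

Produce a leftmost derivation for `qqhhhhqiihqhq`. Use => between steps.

S => KX => ShX => KXhX => ShXhX => qSihXhX => qqSiihXhX => qqKXiihXhX => qqhXiihXhX => qqhhXiihXhX => qqhhhXiihXhX => qqhhhhXiihXhX => qqhhhhqiihXhX => qqhhhhqiihqhX => qqhhhhqiihqhq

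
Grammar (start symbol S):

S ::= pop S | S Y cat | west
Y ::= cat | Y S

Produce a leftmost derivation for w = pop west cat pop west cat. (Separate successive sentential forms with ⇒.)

S ⇒ pop S   [S ::= pop S]
pop S ⇒ pop S Y cat   [S ::= S Y cat]
pop S Y cat ⇒ pop west Y cat   [S ::= west]
pop west Y cat ⇒ pop west Y S cat   [Y ::= Y S]
pop west Y S cat ⇒ pop west cat S cat   [Y ::= cat]
pop west cat S cat ⇒ pop west cat pop S cat   [S ::= pop S]
pop west cat pop S cat ⇒ pop west cat pop west cat   [S ::= west]

S ⇒ pop S ⇒ pop S Y cat ⇒ pop west Y cat ⇒ pop west Y S cat ⇒ pop west cat S cat ⇒ pop west cat pop S cat ⇒ pop west cat pop west cat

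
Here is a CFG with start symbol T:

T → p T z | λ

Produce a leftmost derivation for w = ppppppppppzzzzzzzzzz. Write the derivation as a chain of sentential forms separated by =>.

T => pTz => ppTzz => pppTzzz => ppppTzzzz => pppppTzzzzz => ppppppTzzzzzz => pppppppTzzzzzzz => ppppppppTzzzzzzzz => pppppppppTzzzzzzzzz => ppppppppppTzzzzzzzzzz => ppppppppppzzzzzzzzzz

T => pTz   [T → p T z]
pTz => ppTzz   [T → p T z]
ppTzz => pppTzzz   [T → p T z]
pppTzzz => ppppTzzzz   [T → p T z]
ppppTzzzz => pppppTzzzzz   [T → p T z]
pppppTzzzzz => ppppppTzzzzzz   [T → p T z]
ppppppTzzzzzz => pppppppTzzzzzzz   [T → p T z]
pppppppTzzzzzzz => ppppppppTzzzzzzzz   [T → p T z]
ppppppppTzzzzzzzz => pppppppppTzzzzzzzzz   [T → p T z]
pppppppppTzzzzzzzzz => ppppppppppTzzzzzzzzzz   [T → p T z]
ppppppppppTzzzzzzzzzz => ppppppppppzzzzzzzzzz   [T → λ]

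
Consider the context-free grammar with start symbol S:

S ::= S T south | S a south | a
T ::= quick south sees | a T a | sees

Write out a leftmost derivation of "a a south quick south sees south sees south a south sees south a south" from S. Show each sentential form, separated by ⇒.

S ⇒ S a south ⇒ S T south a south ⇒ S a south T south a south ⇒ S T south a south T south a south ⇒ S T south T south a south T south a south ⇒ S a south T south T south a south T south a south ⇒ a a south T south T south a south T south a south ⇒ a a south quick south sees south T south a south T south a south ⇒ a a south quick south sees south sees south a south T south a south ⇒ a a south quick south sees south sees south a south sees south a south

S ⇒ S a south   [S ::= S a south]
S a south ⇒ S T south a south   [S ::= S T south]
S T south a south ⇒ S a south T south a south   [S ::= S a south]
S a south T south a south ⇒ S T south a south T south a south   [S ::= S T south]
S T south a south T south a south ⇒ S T south T south a south T south a south   [S ::= S T south]
S T south T south a south T south a south ⇒ S a south T south T south a south T south a south   [S ::= S a south]
S a south T south T south a south T south a south ⇒ a a south T south T south a south T south a south   [S ::= a]
a a south T south T south a south T south a south ⇒ a a south quick south sees south T south a south T south a south   [T ::= quick south sees]
a a south quick south sees south T south a south T south a south ⇒ a a south quick south sees south sees south a south T south a south   [T ::= sees]
a a south quick south sees south sees south a south T south a south ⇒ a a south quick south sees south sees south a south sees south a south   [T ::= sees]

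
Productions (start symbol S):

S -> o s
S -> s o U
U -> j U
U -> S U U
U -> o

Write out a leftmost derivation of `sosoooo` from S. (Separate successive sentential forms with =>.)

S=>soU=>soSUU=>sosoUUU=>sosooUU=>sosoooU=>sosoooo

S => soU   [S -> s o U]
soU => soSUU   [U -> S U U]
soSUU => sosoUUU   [S -> s o U]
sosoUUU => sosooUU   [U -> o]
sosooUU => sosoooU   [U -> o]
sosoooU => sosoooo   [U -> o]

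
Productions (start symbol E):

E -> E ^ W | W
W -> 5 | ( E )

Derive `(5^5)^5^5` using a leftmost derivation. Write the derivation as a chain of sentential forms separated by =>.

E => E^W   [E -> E ^ W]
E^W => E^W^W   [E -> E ^ W]
E^W^W => W^W^W   [E -> W]
W^W^W => (E)^W^W   [W -> ( E )]
(E)^W^W => (E^W)^W^W   [E -> E ^ W]
(E^W)^W^W => (W^W)^W^W   [E -> W]
(W^W)^W^W => (5^W)^W^W   [W -> 5]
(5^W)^W^W => (5^5)^W^W   [W -> 5]
(5^5)^W^W => (5^5)^5^W   [W -> 5]
(5^5)^5^W => (5^5)^5^5   [W -> 5]

E=>E^W=>E^W^W=>W^W^W=>(E)^W^W=>(E^W)^W^W=>(W^W)^W^W=>(5^W)^W^W=>(5^5)^W^W=>(5^5)^5^W=>(5^5)^5^5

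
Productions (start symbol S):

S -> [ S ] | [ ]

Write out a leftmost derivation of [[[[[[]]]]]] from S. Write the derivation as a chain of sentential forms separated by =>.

S => [S]   [S -> [ S ]]
[S] => [[S]]   [S -> [ S ]]
[[S]] => [[[S]]]   [S -> [ S ]]
[[[S]]] => [[[[S]]]]   [S -> [ S ]]
[[[[S]]]] => [[[[[S]]]]]   [S -> [ S ]]
[[[[[S]]]]] => [[[[[[]]]]]]   [S -> [ ]]

S=>[S]=>[[S]]=>[[[S]]]=>[[[[S]]]]=>[[[[[S]]]]]=>[[[[[[]]]]]]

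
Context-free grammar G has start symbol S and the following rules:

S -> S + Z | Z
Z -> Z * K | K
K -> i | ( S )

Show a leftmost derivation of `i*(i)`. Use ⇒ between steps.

S ⇒ Z ⇒ Z*K ⇒ K*K ⇒ i*K ⇒ i*(S) ⇒ i*(Z) ⇒ i*(K) ⇒ i*(i)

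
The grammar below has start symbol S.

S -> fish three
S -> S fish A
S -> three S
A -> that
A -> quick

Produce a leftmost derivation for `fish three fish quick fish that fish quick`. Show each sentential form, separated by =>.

S => S fish A   [S -> S fish A]
S fish A => S fish A fish A   [S -> S fish A]
S fish A fish A => S fish A fish A fish A   [S -> S fish A]
S fish A fish A fish A => fish three fish A fish A fish A   [S -> fish three]
fish three fish A fish A fish A => fish three fish quick fish A fish A   [A -> quick]
fish three fish quick fish A fish A => fish three fish quick fish that fish A   [A -> that]
fish three fish quick fish that fish A => fish three fish quick fish that fish quick   [A -> quick]

S => S fish A => S fish A fish A => S fish A fish A fish A => fish three fish A fish A fish A => fish three fish quick fish A fish A => fish three fish quick fish that fish A => fish three fish quick fish that fish quick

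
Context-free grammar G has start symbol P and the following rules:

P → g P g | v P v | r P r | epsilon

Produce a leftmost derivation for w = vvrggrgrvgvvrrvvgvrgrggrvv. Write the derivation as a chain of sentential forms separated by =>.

P => vPv => vvPvv => vvrPrvv => vvrgPgrvv => vvrggPggrvv => vvrggrPrggrvv => vvrggrgPgrggrvv => vvrggrgrPrgrggrvv => vvrggrgrvPvrgrggrvv => vvrggrgrvgPgvrgrggrvv => vvrggrgrvgvPvgvrgrggrvv => vvrggrgrvgvvPvvgvrgrggrvv => vvrggrgrvgvvrPrvvgvrgrggrvv => vvrggrgrvgvvrrvvgvrgrggrvv

P => vPv   [P → v P v]
vPv => vvPvv   [P → v P v]
vvPvv => vvrPrvv   [P → r P r]
vvrPrvv => vvrgPgrvv   [P → g P g]
vvrgPgrvv => vvrggPggrvv   [P → g P g]
vvrggPggrvv => vvrggrPrggrvv   [P → r P r]
vvrggrPrggrvv => vvrggrgPgrggrvv   [P → g P g]
vvrggrgPgrggrvv => vvrggrgrPrgrggrvv   [P → r P r]
vvrggrgrPrgrggrvv => vvrggrgrvPvrgrggrvv   [P → v P v]
vvrggrgrvPvrgrggrvv => vvrggrgrvgPgvrgrggrvv   [P → g P g]
vvrggrgrvgPgvrgrggrvv => vvrggrgrvgvPvgvrgrggrvv   [P → v P v]
vvrggrgrvgvPvgvrgrggrvv => vvrggrgrvgvvPvvgvrgrggrvv   [P → v P v]
vvrggrgrvgvvPvvgvrgrggrvv => vvrggrgrvgvvrPrvvgvrgrggrvv   [P → r P r]
vvrggrgrvgvvrPrvvgvrgrggrvv => vvrggrgrvgvvrrvvgvrgrggrvv   [P → epsilon]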